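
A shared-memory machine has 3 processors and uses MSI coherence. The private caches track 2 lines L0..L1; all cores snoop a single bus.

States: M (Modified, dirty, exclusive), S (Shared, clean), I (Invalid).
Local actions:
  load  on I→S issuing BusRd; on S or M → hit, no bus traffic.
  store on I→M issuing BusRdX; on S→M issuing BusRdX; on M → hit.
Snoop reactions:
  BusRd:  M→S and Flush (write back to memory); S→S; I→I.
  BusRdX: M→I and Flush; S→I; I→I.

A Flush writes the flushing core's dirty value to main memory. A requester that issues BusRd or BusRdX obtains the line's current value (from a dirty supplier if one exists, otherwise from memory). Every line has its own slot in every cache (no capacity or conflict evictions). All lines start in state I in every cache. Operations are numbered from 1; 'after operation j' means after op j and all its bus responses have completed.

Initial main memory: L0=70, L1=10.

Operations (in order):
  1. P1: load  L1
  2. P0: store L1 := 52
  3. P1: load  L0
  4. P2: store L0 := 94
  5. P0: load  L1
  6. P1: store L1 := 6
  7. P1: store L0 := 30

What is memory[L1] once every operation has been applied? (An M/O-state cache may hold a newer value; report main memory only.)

  op1 P1: load  L1 → I/S/I on L1; bus BusRd; mem=10
  op2 P0: store L1 := 52 → M/I/I on L1; bus BusRdX; mem=10
  op3 P1: load  L0 → I/S/I on L0; bus BusRd; mem=70
  op4 P2: store L0 := 94 → I/I/M on L0; bus BusRdX; mem=70
  op5 P0: load  L1 → M/I/I on L1; bus (none); mem=10
  op6 P1: store L1 := 6 → I/M/I on L1; bus BusRdX Flush; mem=52
  op7 P1: store L0 := 30 → I/M/I on L0; bus BusRdX Flush; mem=94

memory[L1] = 52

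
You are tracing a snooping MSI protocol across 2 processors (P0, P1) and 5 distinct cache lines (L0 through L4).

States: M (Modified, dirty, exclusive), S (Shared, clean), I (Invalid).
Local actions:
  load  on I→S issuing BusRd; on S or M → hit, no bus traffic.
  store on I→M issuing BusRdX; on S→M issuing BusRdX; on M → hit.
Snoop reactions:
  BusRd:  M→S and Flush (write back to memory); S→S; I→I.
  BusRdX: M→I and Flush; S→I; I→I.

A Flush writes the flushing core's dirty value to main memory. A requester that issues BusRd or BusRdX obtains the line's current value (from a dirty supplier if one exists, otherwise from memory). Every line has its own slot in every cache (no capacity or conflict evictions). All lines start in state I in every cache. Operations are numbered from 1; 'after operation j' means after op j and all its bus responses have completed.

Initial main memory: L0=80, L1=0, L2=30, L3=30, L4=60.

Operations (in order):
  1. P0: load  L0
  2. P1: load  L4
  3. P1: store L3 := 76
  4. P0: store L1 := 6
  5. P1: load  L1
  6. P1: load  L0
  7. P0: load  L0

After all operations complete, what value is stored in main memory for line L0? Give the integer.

[1] P0: load  L0 | P0:S(80), P1:I | bus: BusRd
[2] P1: load  L4 | P0:I, P1:S(60) | bus: BusRd
[3] P1: store L3 := 76 | P0:I, P1:M(76) | bus: BusRdX
[4] P0: store L1 := 6 | P0:M(6), P1:I | bus: BusRdX
[5] P1: load  L1 | P0:S(6), P1:S(6) | bus: BusRd,Flush
[6] P1: load  L0 | P0:S(80), P1:S(80) | bus: BusRd
[7] P0: load  L0 | P0:S(80), P1:S(80) | bus: none

memory[L0] = 80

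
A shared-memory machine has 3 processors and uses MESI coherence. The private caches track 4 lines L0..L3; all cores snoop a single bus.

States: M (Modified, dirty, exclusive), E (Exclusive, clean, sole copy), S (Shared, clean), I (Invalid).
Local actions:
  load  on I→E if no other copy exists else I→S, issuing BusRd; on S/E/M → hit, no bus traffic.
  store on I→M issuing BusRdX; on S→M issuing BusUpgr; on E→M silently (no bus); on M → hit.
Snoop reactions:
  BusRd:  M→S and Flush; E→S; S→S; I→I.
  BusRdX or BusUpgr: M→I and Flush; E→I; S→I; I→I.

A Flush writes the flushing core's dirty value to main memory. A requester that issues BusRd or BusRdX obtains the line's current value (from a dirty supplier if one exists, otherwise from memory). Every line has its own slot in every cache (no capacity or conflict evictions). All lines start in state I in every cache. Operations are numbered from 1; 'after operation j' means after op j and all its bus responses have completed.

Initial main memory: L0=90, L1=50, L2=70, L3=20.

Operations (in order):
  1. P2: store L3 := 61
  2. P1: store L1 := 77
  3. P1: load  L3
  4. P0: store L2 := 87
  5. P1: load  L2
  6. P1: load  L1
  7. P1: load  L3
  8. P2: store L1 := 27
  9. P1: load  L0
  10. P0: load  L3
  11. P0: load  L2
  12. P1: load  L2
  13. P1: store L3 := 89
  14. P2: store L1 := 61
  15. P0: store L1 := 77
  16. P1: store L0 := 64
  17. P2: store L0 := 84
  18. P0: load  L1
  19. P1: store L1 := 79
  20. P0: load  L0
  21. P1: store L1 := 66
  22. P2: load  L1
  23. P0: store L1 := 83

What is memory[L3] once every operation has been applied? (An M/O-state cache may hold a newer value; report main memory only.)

[1] P2: store L3 := 61 | P0:I, P1:I, P2:M(61) | bus: BusRdX
[2] P1: store L1 := 77 | P0:I, P1:M(77), P2:I | bus: BusRdX
[3] P1: load  L3 | P0:I, P1:S(61), P2:S(61) | bus: BusRd,Flush
[4] P0: store L2 := 87 | P0:M(87), P1:I, P2:I | bus: BusRdX
[5] P1: load  L2 | P0:S(87), P1:S(87), P2:I | bus: BusRd,Flush
[6] P1: load  L1 | P0:I, P1:M(77), P2:I | bus: none
[7] P1: load  L3 | P0:I, P1:S(61), P2:S(61) | bus: none
[8] P2: store L1 := 27 | P0:I, P1:I, P2:M(27) | bus: BusRdX,Flush
[9] P1: load  L0 | P0:I, P1:E(90), P2:I | bus: BusRd
[10] P0: load  L3 | P0:S(61), P1:S(61), P2:S(61) | bus: BusRd
[11] P0: load  L2 | P0:S(87), P1:S(87), P2:I | bus: none
[12] P1: load  L2 | P0:S(87), P1:S(87), P2:I | bus: none
[13] P1: store L3 := 89 | P0:I, P1:M(89), P2:I | bus: BusUpgr
[14] P2: store L1 := 61 | P0:I, P1:I, P2:M(61) | bus: none
[15] P0: store L1 := 77 | P0:M(77), P1:I, P2:I | bus: BusRdX,Flush
[16] P1: store L0 := 64 | P0:I, P1:M(64), P2:I | bus: none
[17] P2: store L0 := 84 | P0:I, P1:I, P2:M(84) | bus: BusRdX,Flush
[18] P0: load  L1 | P0:M(77), P1:I, P2:I | bus: none
[19] P1: store L1 := 79 | P0:I, P1:M(79), P2:I | bus: BusRdX,Flush
[20] P0: load  L0 | P0:S(84), P1:I, P2:S(84) | bus: BusRd,Flush
[21] P1: store L1 := 66 | P0:I, P1:M(66), P2:I | bus: none
[22] P2: load  L1 | P0:I, P1:S(66), P2:S(66) | bus: BusRd,Flush
[23] P0: store L1 := 83 | P0:M(83), P1:I, P2:I | bus: BusRdX

memory[L3] = 61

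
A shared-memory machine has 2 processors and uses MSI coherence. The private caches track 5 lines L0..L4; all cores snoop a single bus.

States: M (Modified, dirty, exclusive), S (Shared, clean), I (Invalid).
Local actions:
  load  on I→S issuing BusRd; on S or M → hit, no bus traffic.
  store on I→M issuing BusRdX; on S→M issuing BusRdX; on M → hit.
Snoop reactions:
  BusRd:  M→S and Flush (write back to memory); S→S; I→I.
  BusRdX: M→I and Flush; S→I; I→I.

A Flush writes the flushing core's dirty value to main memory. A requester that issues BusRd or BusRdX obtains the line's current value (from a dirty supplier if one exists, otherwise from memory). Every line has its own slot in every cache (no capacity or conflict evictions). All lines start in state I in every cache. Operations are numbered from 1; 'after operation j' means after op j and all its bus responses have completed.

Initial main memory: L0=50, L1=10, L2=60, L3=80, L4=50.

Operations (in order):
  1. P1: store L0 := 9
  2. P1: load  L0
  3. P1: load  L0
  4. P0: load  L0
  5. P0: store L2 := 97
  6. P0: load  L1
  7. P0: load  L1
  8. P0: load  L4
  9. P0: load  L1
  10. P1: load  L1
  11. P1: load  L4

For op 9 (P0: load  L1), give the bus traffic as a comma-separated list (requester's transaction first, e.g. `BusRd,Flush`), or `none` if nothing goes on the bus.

step 1: P1: store L0 := 9  ⟶  IM  (L0)  txn=BusRdX  M[L0]=50
step 2: P1: load  L0  ⟶  IM  (L0)  txn=∅  M[L0]=50
step 3: P1: load  L0  ⟶  IM  (L0)  txn=∅  M[L0]=50
step 4: P0: load  L0  ⟶  SS  (L0)  txn=BusRd+Flush  M[L0]=9
step 5: P0: store L2 := 97  ⟶  MI  (L2)  txn=BusRdX  M[L2]=60
step 6: P0: load  L1  ⟶  SI  (L1)  txn=BusRd  M[L1]=10
step 7: P0: load  L1  ⟶  SI  (L1)  txn=∅  M[L1]=10
step 8: P0: load  L4  ⟶  SI  (L4)  txn=BusRd  M[L4]=50
step 9: P0: load  L1  ⟶  SI  (L1)  txn=∅  M[L1]=10
step 10: P1: load  L1  ⟶  SS  (L1)  txn=BusRd  M[L1]=10
step 11: P1: load  L4  ⟶  SS  (L4)  txn=BusRd  M[L4]=50

bus = none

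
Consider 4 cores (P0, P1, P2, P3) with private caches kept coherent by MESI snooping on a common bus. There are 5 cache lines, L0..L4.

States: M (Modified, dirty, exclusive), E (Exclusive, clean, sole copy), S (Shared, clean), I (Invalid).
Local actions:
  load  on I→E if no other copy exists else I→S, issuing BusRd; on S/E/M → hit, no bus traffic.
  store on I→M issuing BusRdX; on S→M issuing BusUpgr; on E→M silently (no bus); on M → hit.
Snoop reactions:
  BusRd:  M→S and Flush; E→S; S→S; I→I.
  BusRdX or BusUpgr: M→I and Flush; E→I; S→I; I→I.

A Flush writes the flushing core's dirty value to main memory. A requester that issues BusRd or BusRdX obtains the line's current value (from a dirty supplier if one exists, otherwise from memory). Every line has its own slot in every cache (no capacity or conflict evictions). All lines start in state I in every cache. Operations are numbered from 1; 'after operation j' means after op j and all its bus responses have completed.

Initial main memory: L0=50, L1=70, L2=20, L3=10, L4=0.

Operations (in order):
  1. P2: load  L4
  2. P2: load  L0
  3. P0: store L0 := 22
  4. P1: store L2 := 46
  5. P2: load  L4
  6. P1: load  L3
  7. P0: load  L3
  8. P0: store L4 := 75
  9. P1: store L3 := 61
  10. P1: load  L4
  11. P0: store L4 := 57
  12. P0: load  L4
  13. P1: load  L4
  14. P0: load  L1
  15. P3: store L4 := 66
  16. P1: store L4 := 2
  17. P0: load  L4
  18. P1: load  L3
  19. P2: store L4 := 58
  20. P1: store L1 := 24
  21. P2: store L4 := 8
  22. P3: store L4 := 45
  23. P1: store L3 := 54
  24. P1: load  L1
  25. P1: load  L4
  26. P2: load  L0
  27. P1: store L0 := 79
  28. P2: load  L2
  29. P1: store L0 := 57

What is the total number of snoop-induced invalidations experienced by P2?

invalidations = 4

  op1 P2: load  L4 → I/I/E/I on L4; bus BusRd; mem=0
  op2 P2: load  L0 → I/I/E/I on L0; bus BusRd; mem=50
  op3 P0: store L0 := 22 → M/I/I/I on L0; bus BusRdX; mem=50
  op4 P1: store L2 := 46 → I/M/I/I on L2; bus BusRdX; mem=20
  op5 P2: load  L4 → I/I/E/I on L4; bus (none); mem=0
  op6 P1: load  L3 → I/E/I/I on L3; bus BusRd; mem=10
  op7 P0: load  L3 → S/S/I/I on L3; bus BusRd; mem=10
  op8 P0: store L4 := 75 → M/I/I/I on L4; bus BusRdX; mem=0
  op9 P1: store L3 := 61 → I/M/I/I on L3; bus BusUpgr; mem=10
  op10 P1: load  L4 → S/S/I/I on L4; bus BusRd Flush; mem=75
  op11 P0: store L4 := 57 → M/I/I/I on L4; bus BusUpgr; mem=75
  op12 P0: load  L4 → M/I/I/I on L4; bus (none); mem=75
  op13 P1: load  L4 → S/S/I/I on L4; bus BusRd Flush; mem=57
  op14 P0: load  L1 → E/I/I/I on L1; bus BusRd; mem=70
  op15 P3: store L4 := 66 → I/I/I/M on L4; bus BusRdX; mem=57
  op16 P1: store L4 := 2 → I/M/I/I on L4; bus BusRdX Flush; mem=66
  op17 P0: load  L4 → S/S/I/I on L4; bus BusRd Flush; mem=2
  op18 P1: load  L3 → I/M/I/I on L3; bus (none); mem=10
  op19 P2: store L4 := 58 → I/I/M/I on L4; bus BusRdX; mem=2
  op20 P1: store L1 := 24 → I/M/I/I on L1; bus BusRdX; mem=70
  op21 P2: store L4 := 8 → I/I/M/I on L4; bus (none); mem=2
  op22 P3: store L4 := 45 → I/I/I/M on L4; bus BusRdX Flush; mem=8
  op23 P1: store L3 := 54 → I/M/I/I on L3; bus (none); mem=10
  op24 P1: load  L1 → I/M/I/I on L1; bus (none); mem=70
  op25 P1: load  L4 → I/S/I/S on L4; bus BusRd Flush; mem=45
  op26 P2: load  L0 → S/I/S/I on L0; bus BusRd Flush; mem=22
  op27 P1: store L0 := 79 → I/M/I/I on L0; bus BusRdX; mem=22
  op28 P2: load  L2 → I/S/S/I on L2; bus BusRd Flush; mem=46
  op29 P1: store L0 := 57 → I/M/I/I on L0; bus (none); mem=22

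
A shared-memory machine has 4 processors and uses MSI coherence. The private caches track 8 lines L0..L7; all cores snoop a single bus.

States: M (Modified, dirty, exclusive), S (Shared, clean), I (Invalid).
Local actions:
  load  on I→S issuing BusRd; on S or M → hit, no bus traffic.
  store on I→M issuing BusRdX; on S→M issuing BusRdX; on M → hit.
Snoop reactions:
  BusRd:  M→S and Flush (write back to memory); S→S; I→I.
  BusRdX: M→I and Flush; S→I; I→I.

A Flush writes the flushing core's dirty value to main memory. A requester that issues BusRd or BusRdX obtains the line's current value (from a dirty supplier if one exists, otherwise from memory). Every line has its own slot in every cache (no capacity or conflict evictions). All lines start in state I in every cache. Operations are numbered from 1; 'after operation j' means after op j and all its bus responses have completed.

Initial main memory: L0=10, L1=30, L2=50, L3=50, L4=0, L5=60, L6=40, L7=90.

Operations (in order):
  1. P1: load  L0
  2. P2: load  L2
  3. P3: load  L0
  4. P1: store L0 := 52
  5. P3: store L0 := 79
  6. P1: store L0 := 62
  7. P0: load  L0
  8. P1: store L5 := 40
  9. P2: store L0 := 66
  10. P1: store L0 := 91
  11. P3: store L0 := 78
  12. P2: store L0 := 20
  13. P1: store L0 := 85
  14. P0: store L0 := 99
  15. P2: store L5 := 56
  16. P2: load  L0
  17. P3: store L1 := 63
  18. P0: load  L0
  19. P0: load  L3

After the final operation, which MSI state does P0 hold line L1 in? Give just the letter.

state = I

1. P1: load  L0  bus=[BusRd]  L0: P0=I P1=S P2=I P3=I  mem[L0]=10
2. P2: load  L2  bus=[BusRd]  L2: P0=I P1=I P2=S P3=I  mem[L2]=50
3. P3: load  L0  bus=[BusRd]  L0: P0=I P1=S P2=I P3=S  mem[L0]=10
4. P1: store L0 := 52  bus=[BusRdX]  L0: P0=I P1=M P2=I P3=I  mem[L0]=10
5. P3: store L0 := 79  bus=[BusRdX,Flush]  L0: P0=I P1=I P2=I P3=M  mem[L0]=52
6. P1: store L0 := 62  bus=[BusRdX,Flush]  L0: P0=I P1=M P2=I P3=I  mem[L0]=79
7. P0: load  L0  bus=[BusRd,Flush]  L0: P0=S P1=S P2=I P3=I  mem[L0]=62
8. P1: store L5 := 40  bus=[BusRdX]  L5: P0=I P1=M P2=I P3=I  mem[L5]=60
9. P2: store L0 := 66  bus=[BusRdX]  L0: P0=I P1=I P2=M P3=I  mem[L0]=62
10. P1: store L0 := 91  bus=[BusRdX,Flush]  L0: P0=I P1=M P2=I P3=I  mem[L0]=66
11. P3: store L0 := 78  bus=[BusRdX,Flush]  L0: P0=I P1=I P2=I P3=M  mem[L0]=91
12. P2: store L0 := 20  bus=[BusRdX,Flush]  L0: P0=I P1=I P2=M P3=I  mem[L0]=78
13. P1: store L0 := 85  bus=[BusRdX,Flush]  L0: P0=I P1=M P2=I P3=I  mem[L0]=20
14. P0: store L0 := 99  bus=[BusRdX,Flush]  L0: P0=M P1=I P2=I P3=I  mem[L0]=85
15. P2: store L5 := 56  bus=[BusRdX,Flush]  L5: P0=I P1=I P2=M P3=I  mem[L5]=40
16. P2: load  L0  bus=[BusRd,Flush]  L0: P0=S P1=I P2=S P3=I  mem[L0]=99
17. P3: store L1 := 63  bus=[BusRdX]  L1: P0=I P1=I P2=I P3=M  mem[L1]=30
18. P0: load  L0  bus=[-]  L0: P0=S P1=I P2=S P3=I  mem[L0]=99
19. P0: load  L3  bus=[BusRd]  L3: P0=S P1=I P2=I P3=I  mem[L3]=50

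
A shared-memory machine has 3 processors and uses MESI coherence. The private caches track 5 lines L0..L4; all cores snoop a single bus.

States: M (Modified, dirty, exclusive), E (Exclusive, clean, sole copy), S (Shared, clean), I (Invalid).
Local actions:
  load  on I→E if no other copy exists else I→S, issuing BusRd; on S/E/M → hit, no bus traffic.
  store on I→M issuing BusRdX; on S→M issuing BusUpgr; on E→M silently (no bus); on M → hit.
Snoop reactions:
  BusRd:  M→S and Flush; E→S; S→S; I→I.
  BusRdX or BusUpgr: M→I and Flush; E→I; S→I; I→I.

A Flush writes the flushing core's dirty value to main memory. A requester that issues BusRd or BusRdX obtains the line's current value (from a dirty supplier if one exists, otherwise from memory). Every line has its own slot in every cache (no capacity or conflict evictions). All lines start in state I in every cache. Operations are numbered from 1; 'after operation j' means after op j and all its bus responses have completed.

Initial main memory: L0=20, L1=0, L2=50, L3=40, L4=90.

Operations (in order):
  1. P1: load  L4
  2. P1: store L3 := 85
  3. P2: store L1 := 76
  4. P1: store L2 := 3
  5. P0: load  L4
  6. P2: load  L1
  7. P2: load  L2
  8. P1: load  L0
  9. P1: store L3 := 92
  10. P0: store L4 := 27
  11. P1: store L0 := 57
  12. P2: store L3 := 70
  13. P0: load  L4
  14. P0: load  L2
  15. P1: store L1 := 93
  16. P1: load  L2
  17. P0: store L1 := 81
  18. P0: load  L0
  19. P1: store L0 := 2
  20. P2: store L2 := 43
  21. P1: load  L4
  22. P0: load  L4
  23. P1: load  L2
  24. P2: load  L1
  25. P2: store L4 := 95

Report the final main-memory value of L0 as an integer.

memory[L0] = 57

[1] P1: load  L4 | P0:I, P1:E(90), P2:I | bus: BusRd
[2] P1: store L3 := 85 | P0:I, P1:M(85), P2:I | bus: BusRdX
[3] P2: store L1 := 76 | P0:I, P1:I, P2:M(76) | bus: BusRdX
[4] P1: store L2 := 3 | P0:I, P1:M(3), P2:I | bus: BusRdX
[5] P0: load  L4 | P0:S(90), P1:S(90), P2:I | bus: BusRd
[6] P2: load  L1 | P0:I, P1:I, P2:M(76) | bus: none
[7] P2: load  L2 | P0:I, P1:S(3), P2:S(3) | bus: BusRd,Flush
[8] P1: load  L0 | P0:I, P1:E(20), P2:I | bus: BusRd
[9] P1: store L3 := 92 | P0:I, P1:M(92), P2:I | bus: none
[10] P0: store L4 := 27 | P0:M(27), P1:I, P2:I | bus: BusUpgr
[11] P1: store L0 := 57 | P0:I, P1:M(57), P2:I | bus: none
[12] P2: store L3 := 70 | P0:I, P1:I, P2:M(70) | bus: BusRdX,Flush
[13] P0: load  L4 | P0:M(27), P1:I, P2:I | bus: none
[14] P0: load  L2 | P0:S(3), P1:S(3), P2:S(3) | bus: BusRd
[15] P1: store L1 := 93 | P0:I, P1:M(93), P2:I | bus: BusRdX,Flush
[16] P1: load  L2 | P0:S(3), P1:S(3), P2:S(3) | bus: none
[17] P0: store L1 := 81 | P0:M(81), P1:I, P2:I | bus: BusRdX,Flush
[18] P0: load  L0 | P0:S(57), P1:S(57), P2:I | bus: BusRd,Flush
[19] P1: store L0 := 2 | P0:I, P1:M(2), P2:I | bus: BusUpgr
[20] P2: store L2 := 43 | P0:I, P1:I, P2:M(43) | bus: BusUpgr
[21] P1: load  L4 | P0:S(27), P1:S(27), P2:I | bus: BusRd,Flush
[22] P0: load  L4 | P0:S(27), P1:S(27), P2:I | bus: none
[23] P1: load  L2 | P0:I, P1:S(43), P2:S(43) | bus: BusRd,Flush
[24] P2: load  L1 | P0:S(81), P1:I, P2:S(81) | bus: BusRd,Flush
[25] P2: store L4 := 95 | P0:I, P1:I, P2:M(95) | bus: BusRdX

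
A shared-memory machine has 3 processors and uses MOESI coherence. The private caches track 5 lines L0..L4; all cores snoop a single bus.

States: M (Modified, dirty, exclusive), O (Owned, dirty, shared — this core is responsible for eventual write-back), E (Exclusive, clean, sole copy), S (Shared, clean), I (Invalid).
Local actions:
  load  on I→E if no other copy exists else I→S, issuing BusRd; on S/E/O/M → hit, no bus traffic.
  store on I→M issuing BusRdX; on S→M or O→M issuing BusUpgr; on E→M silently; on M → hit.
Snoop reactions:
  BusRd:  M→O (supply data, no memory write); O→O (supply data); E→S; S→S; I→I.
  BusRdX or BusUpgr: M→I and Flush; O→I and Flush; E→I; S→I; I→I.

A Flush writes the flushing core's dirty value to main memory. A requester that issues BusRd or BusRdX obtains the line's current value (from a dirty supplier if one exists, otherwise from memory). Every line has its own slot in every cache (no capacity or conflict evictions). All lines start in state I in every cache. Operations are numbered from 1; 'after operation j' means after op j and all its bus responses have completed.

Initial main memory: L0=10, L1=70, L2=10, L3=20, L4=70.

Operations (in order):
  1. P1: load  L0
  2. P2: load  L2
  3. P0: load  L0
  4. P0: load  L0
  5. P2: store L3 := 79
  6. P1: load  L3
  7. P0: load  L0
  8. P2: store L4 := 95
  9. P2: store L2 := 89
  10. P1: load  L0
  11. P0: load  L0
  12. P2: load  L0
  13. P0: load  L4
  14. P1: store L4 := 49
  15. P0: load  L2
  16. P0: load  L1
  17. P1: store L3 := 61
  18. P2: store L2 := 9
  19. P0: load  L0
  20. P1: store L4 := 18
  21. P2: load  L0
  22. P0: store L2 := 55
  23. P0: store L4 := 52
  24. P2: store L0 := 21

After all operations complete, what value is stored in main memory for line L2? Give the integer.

step 1: P1: load  L0  ⟶  IEI  (L0)  txn=BusRd  M[L0]=10
step 2: P2: load  L2  ⟶  IIE  (L2)  txn=BusRd  M[L2]=10
step 3: P0: load  L0  ⟶  SSI  (L0)  txn=BusRd  M[L0]=10
step 4: P0: load  L0  ⟶  SSI  (L0)  txn=∅  M[L0]=10
step 5: P2: store L3 := 79  ⟶  IIM  (L3)  txn=BusRdX  M[L3]=20
step 6: P1: load  L3  ⟶  ISO  (L3)  txn=BusRd  M[L3]=20
step 7: P0: load  L0  ⟶  SSI  (L0)  txn=∅  M[L0]=10
step 8: P2: store L4 := 95  ⟶  IIM  (L4)  txn=BusRdX  M[L4]=70
step 9: P2: store L2 := 89  ⟶  IIM  (L2)  txn=∅  M[L2]=10
step 10: P1: load  L0  ⟶  SSI  (L0)  txn=∅  M[L0]=10
step 11: P0: load  L0  ⟶  SSI  (L0)  txn=∅  M[L0]=10
step 12: P2: load  L0  ⟶  SSS  (L0)  txn=BusRd  M[L0]=10
step 13: P0: load  L4  ⟶  SIO  (L4)  txn=BusRd  M[L4]=70
step 14: P1: store L4 := 49  ⟶  IMI  (L4)  txn=BusRdX+Flush  M[L4]=95
step 15: P0: load  L2  ⟶  SIO  (L2)  txn=BusRd  M[L2]=10
step 16: P0: load  L1  ⟶  EII  (L1)  txn=BusRd  M[L1]=70
step 17: P1: store L3 := 61  ⟶  IMI  (L3)  txn=BusUpgr+Flush  M[L3]=79
step 18: P2: store L2 := 9  ⟶  IIM  (L2)  txn=BusUpgr  M[L2]=10
step 19: P0: load  L0  ⟶  SSS  (L0)  txn=∅  M[L0]=10
step 20: P1: store L4 := 18  ⟶  IMI  (L4)  txn=∅  M[L4]=95
step 21: P2: load  L0  ⟶  SSS  (L0)  txn=∅  M[L0]=10
step 22: P0: store L2 := 55  ⟶  MII  (L2)  txn=BusRdX+Flush  M[L2]=9
step 23: P0: store L4 := 52  ⟶  MII  (L4)  txn=BusRdX+Flush  M[L4]=18
step 24: P2: store L0 := 21  ⟶  IIM  (L0)  txn=BusUpgr  M[L0]=10

memory[L2] = 9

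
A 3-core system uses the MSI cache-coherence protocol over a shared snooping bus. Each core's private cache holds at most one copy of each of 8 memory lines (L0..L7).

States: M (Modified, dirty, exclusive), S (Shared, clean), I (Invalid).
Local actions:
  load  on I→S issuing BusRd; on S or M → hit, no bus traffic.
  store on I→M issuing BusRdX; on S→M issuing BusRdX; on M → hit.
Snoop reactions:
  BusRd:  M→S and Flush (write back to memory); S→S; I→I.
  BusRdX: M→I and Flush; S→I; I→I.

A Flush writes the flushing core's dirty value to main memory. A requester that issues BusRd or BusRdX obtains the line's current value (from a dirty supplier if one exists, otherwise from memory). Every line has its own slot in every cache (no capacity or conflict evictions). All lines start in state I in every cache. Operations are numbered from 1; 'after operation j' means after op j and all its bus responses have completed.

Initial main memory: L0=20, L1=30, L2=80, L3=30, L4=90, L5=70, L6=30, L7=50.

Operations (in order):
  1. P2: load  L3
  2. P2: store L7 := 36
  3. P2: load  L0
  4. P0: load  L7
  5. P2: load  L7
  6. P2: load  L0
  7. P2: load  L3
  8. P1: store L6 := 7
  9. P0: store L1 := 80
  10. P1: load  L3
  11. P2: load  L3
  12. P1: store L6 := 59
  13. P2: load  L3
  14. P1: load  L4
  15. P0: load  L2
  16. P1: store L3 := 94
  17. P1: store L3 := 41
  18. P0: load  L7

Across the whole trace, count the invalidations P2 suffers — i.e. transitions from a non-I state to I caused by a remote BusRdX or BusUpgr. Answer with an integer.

invalidations = 1

  op1 P2: load  L3 → I/I/S on L3; bus BusRd; mem=30
  op2 P2: store L7 := 36 → I/I/M on L7; bus BusRdX; mem=50
  op3 P2: load  L0 → I/I/S on L0; bus BusRd; mem=20
  op4 P0: load  L7 → S/I/S on L7; bus BusRd Flush; mem=36
  op5 P2: load  L7 → S/I/S on L7; bus (none); mem=36
  op6 P2: load  L0 → I/I/S on L0; bus (none); mem=20
  op7 P2: load  L3 → I/I/S on L3; bus (none); mem=30
  op8 P1: store L6 := 7 → I/M/I on L6; bus BusRdX; mem=30
  op9 P0: store L1 := 80 → M/I/I on L1; bus BusRdX; mem=30
  op10 P1: load  L3 → I/S/S on L3; bus BusRd; mem=30
  op11 P2: load  L3 → I/S/S on L3; bus (none); mem=30
  op12 P1: store L6 := 59 → I/M/I on L6; bus (none); mem=30
  op13 P2: load  L3 → I/S/S on L3; bus (none); mem=30
  op14 P1: load  L4 → I/S/I on L4; bus BusRd; mem=90
  op15 P0: load  L2 → S/I/I on L2; bus BusRd; mem=80
  op16 P1: store L3 := 94 → I/M/I on L3; bus BusRdX; mem=30
  op17 P1: store L3 := 41 → I/M/I on L3; bus (none); mem=30
  op18 P0: load  L7 → S/I/S on L7; bus (none); mem=36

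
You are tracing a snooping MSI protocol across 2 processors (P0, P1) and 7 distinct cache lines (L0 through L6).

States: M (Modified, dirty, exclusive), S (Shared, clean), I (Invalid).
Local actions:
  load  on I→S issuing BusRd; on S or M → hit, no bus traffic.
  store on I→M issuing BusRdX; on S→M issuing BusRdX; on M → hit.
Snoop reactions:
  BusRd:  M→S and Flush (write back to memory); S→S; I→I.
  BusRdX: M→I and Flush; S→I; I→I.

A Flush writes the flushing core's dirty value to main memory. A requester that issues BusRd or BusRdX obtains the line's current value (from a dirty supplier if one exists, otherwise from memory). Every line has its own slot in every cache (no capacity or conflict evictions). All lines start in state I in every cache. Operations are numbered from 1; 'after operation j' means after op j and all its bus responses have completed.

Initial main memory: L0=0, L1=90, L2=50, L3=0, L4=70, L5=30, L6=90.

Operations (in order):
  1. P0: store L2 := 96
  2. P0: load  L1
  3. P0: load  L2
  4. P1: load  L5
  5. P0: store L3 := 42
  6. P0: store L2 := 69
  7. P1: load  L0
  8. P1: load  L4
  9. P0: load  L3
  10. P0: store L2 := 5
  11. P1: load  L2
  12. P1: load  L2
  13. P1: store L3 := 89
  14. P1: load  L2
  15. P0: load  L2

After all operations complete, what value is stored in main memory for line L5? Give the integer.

[1] P0: store L2 := 96 | P0:M(96), P1:I | bus: BusRdX
[2] P0: load  L1 | P0:S(90), P1:I | bus: BusRd
[3] P0: load  L2 | P0:M(96), P1:I | bus: none
[4] P1: load  L5 | P0:I, P1:S(30) | bus: BusRd
[5] P0: store L3 := 42 | P0:M(42), P1:I | bus: BusRdX
[6] P0: store L2 := 69 | P0:M(69), P1:I | bus: none
[7] P1: load  L0 | P0:I, P1:S(0) | bus: BusRd
[8] P1: load  L4 | P0:I, P1:S(70) | bus: BusRd
[9] P0: load  L3 | P0:M(42), P1:I | bus: none
[10] P0: store L2 := 5 | P0:M(5), P1:I | bus: none
[11] P1: load  L2 | P0:S(5), P1:S(5) | bus: BusRd,Flush
[12] P1: load  L2 | P0:S(5), P1:S(5) | bus: none
[13] P1: store L3 := 89 | P0:I, P1:M(89) | bus: BusRdX,Flush
[14] P1: load  L2 | P0:S(5), P1:S(5) | bus: none
[15] P0: load  L2 | P0:S(5), P1:S(5) | bus: none

memory[L5] = 30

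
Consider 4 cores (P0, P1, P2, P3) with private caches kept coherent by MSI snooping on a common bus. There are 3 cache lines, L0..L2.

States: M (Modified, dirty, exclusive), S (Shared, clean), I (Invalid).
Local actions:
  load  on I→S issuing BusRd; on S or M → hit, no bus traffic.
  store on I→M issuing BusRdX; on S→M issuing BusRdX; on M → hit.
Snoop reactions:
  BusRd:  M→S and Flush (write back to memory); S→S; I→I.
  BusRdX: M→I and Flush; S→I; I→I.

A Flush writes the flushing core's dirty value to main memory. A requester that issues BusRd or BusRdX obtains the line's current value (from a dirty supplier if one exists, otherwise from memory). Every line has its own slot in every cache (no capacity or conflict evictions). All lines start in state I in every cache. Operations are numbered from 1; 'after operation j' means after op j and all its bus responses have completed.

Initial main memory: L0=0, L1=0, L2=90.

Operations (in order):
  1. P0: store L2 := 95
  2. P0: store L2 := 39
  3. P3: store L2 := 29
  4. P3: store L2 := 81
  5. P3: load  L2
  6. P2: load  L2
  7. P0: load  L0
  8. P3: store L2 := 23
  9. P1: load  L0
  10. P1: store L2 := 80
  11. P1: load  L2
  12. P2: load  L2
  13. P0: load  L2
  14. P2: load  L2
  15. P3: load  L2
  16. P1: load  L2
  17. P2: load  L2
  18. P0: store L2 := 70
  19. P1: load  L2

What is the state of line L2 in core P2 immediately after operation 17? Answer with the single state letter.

step 1: P0: store L2 := 95  ⟶  MIII  (L2)  txn=BusRdX  M[L2]=90
step 2: P0: store L2 := 39  ⟶  MIII  (L2)  txn=∅  M[L2]=90
step 3: P3: store L2 := 29  ⟶  IIIM  (L2)  txn=BusRdX+Flush  M[L2]=39
step 4: P3: store L2 := 81  ⟶  IIIM  (L2)  txn=∅  M[L2]=39
step 5: P3: load  L2  ⟶  IIIM  (L2)  txn=∅  M[L2]=39
step 6: P2: load  L2  ⟶  IISS  (L2)  txn=BusRd+Flush  M[L2]=81
step 7: P0: load  L0  ⟶  SIII  (L0)  txn=BusRd  M[L0]=0
step 8: P3: store L2 := 23  ⟶  IIIM  (L2)  txn=BusRdX  M[L2]=81
step 9: P1: load  L0  ⟶  SSII  (L0)  txn=BusRd  M[L0]=0
step 10: P1: store L2 := 80  ⟶  IMII  (L2)  txn=BusRdX+Flush  M[L2]=23
step 11: P1: load  L2  ⟶  IMII  (L2)  txn=∅  M[L2]=23
step 12: P2: load  L2  ⟶  ISSI  (L2)  txn=BusRd+Flush  M[L2]=80
step 13: P0: load  L2  ⟶  SSSI  (L2)  txn=BusRd  M[L2]=80
step 14: P2: load  L2  ⟶  SSSI  (L2)  txn=∅  M[L2]=80
step 15: P3: load  L2  ⟶  SSSS  (L2)  txn=BusRd  M[L2]=80
step 16: P1: load  L2  ⟶  SSSS  (L2)  txn=∅  M[L2]=80
step 17: P2: load  L2  ⟶  SSSS  (L2)  txn=∅  M[L2]=80
step 18: P0: store L2 := 70  ⟶  MIII  (L2)  txn=BusRdX  M[L2]=80
step 19: P1: load  L2  ⟶  SSII  (L2)  txn=BusRd+Flush  M[L2]=70

state = S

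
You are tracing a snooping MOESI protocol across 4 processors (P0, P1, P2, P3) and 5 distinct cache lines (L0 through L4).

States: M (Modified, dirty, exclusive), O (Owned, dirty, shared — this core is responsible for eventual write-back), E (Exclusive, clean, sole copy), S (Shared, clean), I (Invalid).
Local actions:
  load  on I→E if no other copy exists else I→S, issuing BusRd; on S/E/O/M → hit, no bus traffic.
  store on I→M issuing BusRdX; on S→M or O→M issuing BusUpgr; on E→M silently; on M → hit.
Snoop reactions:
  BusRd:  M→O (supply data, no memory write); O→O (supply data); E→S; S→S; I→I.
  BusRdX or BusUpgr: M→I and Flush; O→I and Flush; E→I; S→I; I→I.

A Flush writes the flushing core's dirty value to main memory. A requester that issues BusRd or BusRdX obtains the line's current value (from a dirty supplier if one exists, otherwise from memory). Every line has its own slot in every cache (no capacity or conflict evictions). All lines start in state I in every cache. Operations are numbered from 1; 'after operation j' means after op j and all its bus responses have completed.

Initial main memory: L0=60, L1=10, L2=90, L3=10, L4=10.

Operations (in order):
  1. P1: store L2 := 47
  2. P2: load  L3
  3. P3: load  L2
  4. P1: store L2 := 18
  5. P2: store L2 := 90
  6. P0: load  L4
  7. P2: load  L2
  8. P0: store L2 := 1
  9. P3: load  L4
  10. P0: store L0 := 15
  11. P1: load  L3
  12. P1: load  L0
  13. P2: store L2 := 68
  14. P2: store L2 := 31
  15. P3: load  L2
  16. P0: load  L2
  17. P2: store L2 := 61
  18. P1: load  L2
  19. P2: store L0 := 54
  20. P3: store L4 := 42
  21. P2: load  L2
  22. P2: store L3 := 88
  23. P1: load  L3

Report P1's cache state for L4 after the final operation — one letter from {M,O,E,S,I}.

state = I

[1] P1: store L2 := 47 | P0:I, P1:M(47), P2:I, P3:I | bus: BusRdX
[2] P2: load  L3 | P0:I, P1:I, P2:E(10), P3:I | bus: BusRd
[3] P3: load  L2 | P0:I, P1:O(47), P2:I, P3:S(47) | bus: BusRd
[4] P1: store L2 := 18 | P0:I, P1:M(18), P2:I, P3:I | bus: BusUpgr
[5] P2: store L2 := 90 | P0:I, P1:I, P2:M(90), P3:I | bus: BusRdX,Flush
[6] P0: load  L4 | P0:E(10), P1:I, P2:I, P3:I | bus: BusRd
[7] P2: load  L2 | P0:I, P1:I, P2:M(90), P3:I | bus: none
[8] P0: store L2 := 1 | P0:M(1), P1:I, P2:I, P3:I | bus: BusRdX,Flush
[9] P3: load  L4 | P0:S(10), P1:I, P2:I, P3:S(10) | bus: BusRd
[10] P0: store L0 := 15 | P0:M(15), P1:I, P2:I, P3:I | bus: BusRdX
[11] P1: load  L3 | P0:I, P1:S(10), P2:S(10), P3:I | bus: BusRd
[12] P1: load  L0 | P0:O(15), P1:S(15), P2:I, P3:I | bus: BusRd
[13] P2: store L2 := 68 | P0:I, P1:I, P2:M(68), P3:I | bus: BusRdX,Flush
[14] P2: store L2 := 31 | P0:I, P1:I, P2:M(31), P3:I | bus: none
[15] P3: load  L2 | P0:I, P1:I, P2:O(31), P3:S(31) | bus: BusRd
[16] P0: load  L2 | P0:S(31), P1:I, P2:O(31), P3:S(31) | bus: BusRd
[17] P2: store L2 := 61 | P0:I, P1:I, P2:M(61), P3:I | bus: BusUpgr
[18] P1: load  L2 | P0:I, P1:S(61), P2:O(61), P3:I | bus: BusRd
[19] P2: store L0 := 54 | P0:I, P1:I, P2:M(54), P3:I | bus: BusRdX,Flush
[20] P3: store L4 := 42 | P0:I, P1:I, P2:I, P3:M(42) | bus: BusUpgr
[21] P2: load  L2 | P0:I, P1:S(61), P2:O(61), P3:I | bus: none
[22] P2: store L3 := 88 | P0:I, P1:I, P2:M(88), P3:I | bus: BusUpgr
[23] P1: load  L3 | P0:I, P1:S(88), P2:O(88), P3:I | bus: BusRd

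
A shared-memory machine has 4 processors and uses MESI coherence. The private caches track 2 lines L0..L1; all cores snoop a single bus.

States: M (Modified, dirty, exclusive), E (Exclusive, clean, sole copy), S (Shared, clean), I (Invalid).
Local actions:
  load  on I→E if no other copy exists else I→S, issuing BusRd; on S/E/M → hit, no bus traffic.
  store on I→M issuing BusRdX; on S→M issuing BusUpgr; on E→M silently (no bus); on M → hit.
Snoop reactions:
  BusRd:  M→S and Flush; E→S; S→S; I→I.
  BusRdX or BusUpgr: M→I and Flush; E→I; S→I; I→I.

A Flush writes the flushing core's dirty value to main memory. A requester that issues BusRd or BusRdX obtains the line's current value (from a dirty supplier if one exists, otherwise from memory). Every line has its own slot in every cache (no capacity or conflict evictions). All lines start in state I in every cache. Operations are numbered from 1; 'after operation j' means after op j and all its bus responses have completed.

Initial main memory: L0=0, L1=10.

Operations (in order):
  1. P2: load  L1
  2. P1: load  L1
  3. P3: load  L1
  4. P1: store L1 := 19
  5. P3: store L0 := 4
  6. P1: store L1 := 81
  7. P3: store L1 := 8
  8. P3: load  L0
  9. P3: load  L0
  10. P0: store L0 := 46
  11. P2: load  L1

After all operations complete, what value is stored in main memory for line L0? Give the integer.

memory[L0] = 4

[1] P2: load  L1 | P0:I, P1:I, P2:E(10), P3:I | bus: BusRd
[2] P1: load  L1 | P0:I, P1:S(10), P2:S(10), P3:I | bus: BusRd
[3] P3: load  L1 | P0:I, P1:S(10), P2:S(10), P3:S(10) | bus: BusRd
[4] P1: store L1 := 19 | P0:I, P1:M(19), P2:I, P3:I | bus: BusUpgr
[5] P3: store L0 := 4 | P0:I, P1:I, P2:I, P3:M(4) | bus: BusRdX
[6] P1: store L1 := 81 | P0:I, P1:M(81), P2:I, P3:I | bus: none
[7] P3: store L1 := 8 | P0:I, P1:I, P2:I, P3:M(8) | bus: BusRdX,Flush
[8] P3: load  L0 | P0:I, P1:I, P2:I, P3:M(4) | bus: none
[9] P3: load  L0 | P0:I, P1:I, P2:I, P3:M(4) | bus: none
[10] P0: store L0 := 46 | P0:M(46), P1:I, P2:I, P3:I | bus: BusRdX,Flush
[11] P2: load  L1 | P0:I, P1:I, P2:S(8), P3:S(8) | bus: BusRd,Flush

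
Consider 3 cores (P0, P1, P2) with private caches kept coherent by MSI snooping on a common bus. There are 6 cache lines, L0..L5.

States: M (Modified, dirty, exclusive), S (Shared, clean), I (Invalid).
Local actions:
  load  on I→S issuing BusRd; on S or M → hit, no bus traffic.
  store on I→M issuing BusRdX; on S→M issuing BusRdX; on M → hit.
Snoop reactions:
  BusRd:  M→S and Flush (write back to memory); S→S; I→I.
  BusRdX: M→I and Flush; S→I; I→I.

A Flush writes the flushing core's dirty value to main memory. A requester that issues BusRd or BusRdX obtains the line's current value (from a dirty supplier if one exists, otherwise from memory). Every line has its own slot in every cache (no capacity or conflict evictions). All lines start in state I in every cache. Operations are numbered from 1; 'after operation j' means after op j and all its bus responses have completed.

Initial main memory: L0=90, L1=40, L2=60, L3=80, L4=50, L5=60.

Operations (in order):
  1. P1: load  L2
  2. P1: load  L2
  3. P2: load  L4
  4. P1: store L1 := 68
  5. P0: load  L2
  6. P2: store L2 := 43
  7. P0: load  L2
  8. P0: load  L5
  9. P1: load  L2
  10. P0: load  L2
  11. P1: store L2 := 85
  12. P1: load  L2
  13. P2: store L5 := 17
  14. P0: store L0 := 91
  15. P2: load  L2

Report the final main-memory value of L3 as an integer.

memory[L3] = 80

[1] P1: load  L2 | P0:I, P1:S(60), P2:I | bus: BusRd
[2] P1: load  L2 | P0:I, P1:S(60), P2:I | bus: none
[3] P2: load  L4 | P0:I, P1:I, P2:S(50) | bus: BusRd
[4] P1: store L1 := 68 | P0:I, P1:M(68), P2:I | bus: BusRdX
[5] P0: load  L2 | P0:S(60), P1:S(60), P2:I | bus: BusRd
[6] P2: store L2 := 43 | P0:I, P1:I, P2:M(43) | bus: BusRdX
[7] P0: load  L2 | P0:S(43), P1:I, P2:S(43) | bus: BusRd,Flush
[8] P0: load  L5 | P0:S(60), P1:I, P2:I | bus: BusRd
[9] P1: load  L2 | P0:S(43), P1:S(43), P2:S(43) | bus: BusRd
[10] P0: load  L2 | P0:S(43), P1:S(43), P2:S(43) | bus: none
[11] P1: store L2 := 85 | P0:I, P1:M(85), P2:I | bus: BusRdX
[12] P1: load  L2 | P0:I, P1:M(85), P2:I | bus: none
[13] P2: store L5 := 17 | P0:I, P1:I, P2:M(17) | bus: BusRdX
[14] P0: store L0 := 91 | P0:M(91), P1:I, P2:I | bus: BusRdX
[15] P2: load  L2 | P0:I, P1:S(85), P2:S(85) | bus: BusRd,Flush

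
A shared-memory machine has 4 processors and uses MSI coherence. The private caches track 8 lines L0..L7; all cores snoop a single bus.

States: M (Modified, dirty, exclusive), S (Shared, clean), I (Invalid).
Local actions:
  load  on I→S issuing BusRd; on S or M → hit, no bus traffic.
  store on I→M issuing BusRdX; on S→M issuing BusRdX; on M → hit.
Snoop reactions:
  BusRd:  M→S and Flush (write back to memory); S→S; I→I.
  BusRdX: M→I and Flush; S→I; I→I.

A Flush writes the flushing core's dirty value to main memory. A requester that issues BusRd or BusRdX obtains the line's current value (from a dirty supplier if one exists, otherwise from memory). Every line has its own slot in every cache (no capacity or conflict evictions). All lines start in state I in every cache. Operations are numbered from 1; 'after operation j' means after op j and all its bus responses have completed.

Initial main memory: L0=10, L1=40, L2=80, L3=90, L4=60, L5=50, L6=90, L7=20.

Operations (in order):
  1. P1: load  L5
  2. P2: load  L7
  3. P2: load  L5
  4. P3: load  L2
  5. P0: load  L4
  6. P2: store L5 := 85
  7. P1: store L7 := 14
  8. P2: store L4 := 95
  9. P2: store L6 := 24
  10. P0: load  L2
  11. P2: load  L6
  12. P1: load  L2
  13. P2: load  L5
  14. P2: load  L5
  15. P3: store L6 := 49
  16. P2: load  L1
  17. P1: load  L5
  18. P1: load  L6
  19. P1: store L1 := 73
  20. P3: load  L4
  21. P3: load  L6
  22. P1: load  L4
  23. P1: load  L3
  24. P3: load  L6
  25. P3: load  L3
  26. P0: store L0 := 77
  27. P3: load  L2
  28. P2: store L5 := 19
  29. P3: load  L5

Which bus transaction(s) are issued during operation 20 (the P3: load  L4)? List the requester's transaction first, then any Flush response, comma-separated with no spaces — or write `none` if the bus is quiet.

bus = BusRd,Flush

1. P1: load  L5  bus=[BusRd]  L5: P0=I P1=S P2=I P3=I  mem[L5]=50
2. P2: load  L7  bus=[BusRd]  L7: P0=I P1=I P2=S P3=I  mem[L7]=20
3. P2: load  L5  bus=[BusRd]  L5: P0=I P1=S P2=S P3=I  mem[L5]=50
4. P3: load  L2  bus=[BusRd]  L2: P0=I P1=I P2=I P3=S  mem[L2]=80
5. P0: load  L4  bus=[BusRd]  L4: P0=S P1=I P2=I P3=I  mem[L4]=60
6. P2: store L5 := 85  bus=[BusRdX]  L5: P0=I P1=I P2=M P3=I  mem[L5]=50
7. P1: store L7 := 14  bus=[BusRdX]  L7: P0=I P1=M P2=I P3=I  mem[L7]=20
8. P2: store L4 := 95  bus=[BusRdX]  L4: P0=I P1=I P2=M P3=I  mem[L4]=60
9. P2: store L6 := 24  bus=[BusRdX]  L6: P0=I P1=I P2=M P3=I  mem[L6]=90
10. P0: load  L2  bus=[BusRd]  L2: P0=S P1=I P2=I P3=S  mem[L2]=80
11. P2: load  L6  bus=[-]  L6: P0=I P1=I P2=M P3=I  mem[L6]=90
12. P1: load  L2  bus=[BusRd]  L2: P0=S P1=S P2=I P3=S  mem[L2]=80
13. P2: load  L5  bus=[-]  L5: P0=I P1=I P2=M P3=I  mem[L5]=50
14. P2: load  L5  bus=[-]  L5: P0=I P1=I P2=M P3=I  mem[L5]=50
15. P3: store L6 := 49  bus=[BusRdX,Flush]  L6: P0=I P1=I P2=I P3=M  mem[L6]=24
16. P2: load  L1  bus=[BusRd]  L1: P0=I P1=I P2=S P3=I  mem[L1]=40
17. P1: load  L5  bus=[BusRd,Flush]  L5: P0=I P1=S P2=S P3=I  mem[L5]=85
18. P1: load  L6  bus=[BusRd,Flush]  L6: P0=I P1=S P2=I P3=S  mem[L6]=49
19. P1: store L1 := 73  bus=[BusRdX]  L1: P0=I P1=M P2=I P3=I  mem[L1]=40
20. P3: load  L4  bus=[BusRd,Flush]  L4: P0=I P1=I P2=S P3=S  mem[L4]=95
21. P3: load  L6  bus=[-]  L6: P0=I P1=S P2=I P3=S  mem[L6]=49
22. P1: load  L4  bus=[BusRd]  L4: P0=I P1=S P2=S P3=S  mem[L4]=95
23. P1: load  L3  bus=[BusRd]  L3: P0=I P1=S P2=I P3=I  mem[L3]=90
24. P3: load  L6  bus=[-]  L6: P0=I P1=S P2=I P3=S  mem[L6]=49
25. P3: load  L3  bus=[BusRd]  L3: P0=I P1=S P2=I P3=S  mem[L3]=90
26. P0: store L0 := 77  bus=[BusRdX]  L0: P0=M P1=I P2=I P3=I  mem[L0]=10
27. P3: load  L2  bus=[-]  L2: P0=S P1=S P2=I P3=S  mem[L2]=80
28. P2: store L5 := 19  bus=[BusRdX]  L5: P0=I P1=I P2=M P3=I  mem[L5]=85
29. P3: load  L5  bus=[BusRd,Flush]  L5: P0=I P1=I P2=S P3=S  mem[L5]=19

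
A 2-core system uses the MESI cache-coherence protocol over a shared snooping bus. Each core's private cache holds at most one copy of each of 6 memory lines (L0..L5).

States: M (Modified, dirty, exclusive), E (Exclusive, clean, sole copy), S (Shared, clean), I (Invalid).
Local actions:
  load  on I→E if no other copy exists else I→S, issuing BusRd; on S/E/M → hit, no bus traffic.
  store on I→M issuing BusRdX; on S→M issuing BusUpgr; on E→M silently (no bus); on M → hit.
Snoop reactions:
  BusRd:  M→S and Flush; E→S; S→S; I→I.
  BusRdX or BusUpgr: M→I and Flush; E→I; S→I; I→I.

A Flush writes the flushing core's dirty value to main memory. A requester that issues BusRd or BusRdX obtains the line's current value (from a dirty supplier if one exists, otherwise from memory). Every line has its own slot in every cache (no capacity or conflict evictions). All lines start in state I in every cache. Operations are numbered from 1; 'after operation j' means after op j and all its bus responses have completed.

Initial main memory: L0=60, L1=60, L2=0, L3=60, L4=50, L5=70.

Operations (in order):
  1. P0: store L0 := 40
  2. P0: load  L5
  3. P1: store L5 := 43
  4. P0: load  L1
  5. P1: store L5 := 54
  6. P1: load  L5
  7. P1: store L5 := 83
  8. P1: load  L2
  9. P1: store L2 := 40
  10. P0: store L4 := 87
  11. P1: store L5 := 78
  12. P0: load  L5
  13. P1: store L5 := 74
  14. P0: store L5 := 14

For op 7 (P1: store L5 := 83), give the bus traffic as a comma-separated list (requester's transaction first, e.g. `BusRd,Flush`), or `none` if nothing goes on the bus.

bus = none

  op1 P0: store L0 := 40 → M/I on L0; bus BusRdX; mem=60
  op2 P0: load  L5 → E/I on L5; bus BusRd; mem=70
  op3 P1: store L5 := 43 → I/M on L5; bus BusRdX; mem=70
  op4 P0: load  L1 → E/I on L1; bus BusRd; mem=60
  op5 P1: store L5 := 54 → I/M on L5; bus (none); mem=70
  op6 P1: load  L5 → I/M on L5; bus (none); mem=70
  op7 P1: store L5 := 83 → I/M on L5; bus (none); mem=70
  op8 P1: load  L2 → I/E on L2; bus BusRd; mem=0
  op9 P1: store L2 := 40 → I/M on L2; bus (none); mem=0
  op10 P0: store L4 := 87 → M/I on L4; bus BusRdX; mem=50
  op11 P1: store L5 := 78 → I/M on L5; bus (none); mem=70
  op12 P0: load  L5 → S/S on L5; bus BusRd Flush; mem=78
  op13 P1: store L5 := 74 → I/M on L5; bus BusUpgr; mem=78
  op14 P0: store L5 := 14 → M/I on L5; bus BusRdX Flush; mem=74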